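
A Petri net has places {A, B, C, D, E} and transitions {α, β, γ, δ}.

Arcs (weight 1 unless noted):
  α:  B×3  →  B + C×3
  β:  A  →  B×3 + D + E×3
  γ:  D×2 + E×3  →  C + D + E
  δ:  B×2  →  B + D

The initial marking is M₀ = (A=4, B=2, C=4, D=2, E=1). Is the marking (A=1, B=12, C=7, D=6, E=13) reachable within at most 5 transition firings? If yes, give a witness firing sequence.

depth 0: 1 marking
depth 1: 3 markings reached so far
depth 2: 7 markings reached so far
depth 3: 16 markings reached so far
depth 4: 31 markings reached so far
depth 5: 53 markings reached so far
target is not among the 53 markings reachable within 5 steps

NO — not reachable within 5 firings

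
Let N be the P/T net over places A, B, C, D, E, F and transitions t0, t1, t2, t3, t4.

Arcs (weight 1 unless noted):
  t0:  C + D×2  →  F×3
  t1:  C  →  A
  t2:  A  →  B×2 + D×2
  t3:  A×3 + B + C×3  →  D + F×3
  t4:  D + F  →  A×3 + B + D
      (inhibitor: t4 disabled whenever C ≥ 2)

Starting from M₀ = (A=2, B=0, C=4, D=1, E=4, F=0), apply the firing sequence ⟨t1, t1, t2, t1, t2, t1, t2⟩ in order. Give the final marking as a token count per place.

step 1: fire t1:  (A=2, B=0, C=4, D=1, E=4, F=0) → (A=3, B=0, C=3, D=1, E=4, F=0)
step 2: fire t1:  (A=3, B=0, C=3, D=1, E=4, F=0) → (A=4, B=0, C=2, D=1, E=4, F=0)
step 3: fire t2:  (A=4, B=0, C=2, D=1, E=4, F=0) → (A=3, B=2, C=2, D=3, E=4, F=0)
step 4: fire t1:  (A=3, B=2, C=2, D=3, E=4, F=0) → (A=4, B=2, C=1, D=3, E=4, F=0)
step 5: fire t2:  (A=4, B=2, C=1, D=3, E=4, F=0) → (A=3, B=4, C=1, D=5, E=4, F=0)
step 6: fire t1:  (A=3, B=4, C=1, D=5, E=4, F=0) → (A=4, B=4, C=0, D=5, E=4, F=0)
step 7: fire t2:  (A=4, B=4, C=0, D=5, E=4, F=0) → (A=3, B=6, C=0, D=7, E=4, F=0)

(A=3, B=6, C=0, D=7, E=4, F=0)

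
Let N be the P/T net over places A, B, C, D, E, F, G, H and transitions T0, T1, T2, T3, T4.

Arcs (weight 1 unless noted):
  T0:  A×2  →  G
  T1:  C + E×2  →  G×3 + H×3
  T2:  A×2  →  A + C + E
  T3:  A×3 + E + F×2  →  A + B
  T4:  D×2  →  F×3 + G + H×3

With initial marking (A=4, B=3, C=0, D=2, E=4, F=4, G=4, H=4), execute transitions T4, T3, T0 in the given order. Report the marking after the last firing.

step 1: fire T4:  (A=4, B=3, C=0, D=2, E=4, F=4, G=4, H=4) → (A=4, B=3, C=0, D=0, E=4, F=7, G=5, H=7)
step 2: fire T3:  (A=4, B=3, C=0, D=0, E=4, F=7, G=5, H=7) → (A=2, B=4, C=0, D=0, E=3, F=5, G=5, H=7)
step 3: fire T0:  (A=2, B=4, C=0, D=0, E=3, F=5, G=5, H=7) → (A=0, B=4, C=0, D=0, E=3, F=5, G=6, H=7)

(A=0, B=4, C=0, D=0, E=3, F=5, G=6, H=7)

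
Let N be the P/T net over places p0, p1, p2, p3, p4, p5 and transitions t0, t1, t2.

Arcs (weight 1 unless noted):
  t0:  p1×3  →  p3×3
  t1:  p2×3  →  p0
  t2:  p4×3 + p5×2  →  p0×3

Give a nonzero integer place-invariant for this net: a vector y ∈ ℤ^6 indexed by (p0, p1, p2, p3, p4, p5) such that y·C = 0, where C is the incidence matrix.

y = (p0:0, p1:1, p2:0, p3:1, p4:0, p5:0)

Incidence matrix C (rows=places, cols=transitions):
       t0   t1   t2
   p0   0    1    3
   p1  -3    0    0
   p2   0   -3    0
   p3   3    0    0
   p4   0    0   -3
   p5   0    0   -2

Candidate y = [0, 1, 0, 1, 0, 0]; check y·C column-wise:
  col t0: 1·-3 + 1·3 = 0
  col t1: 0·1 + 1·0 + 0·-3 + 1·0 = 0
  col t2: 0·3 + 1·0 + 1·0 + 0·-3 + 0·-2 = 0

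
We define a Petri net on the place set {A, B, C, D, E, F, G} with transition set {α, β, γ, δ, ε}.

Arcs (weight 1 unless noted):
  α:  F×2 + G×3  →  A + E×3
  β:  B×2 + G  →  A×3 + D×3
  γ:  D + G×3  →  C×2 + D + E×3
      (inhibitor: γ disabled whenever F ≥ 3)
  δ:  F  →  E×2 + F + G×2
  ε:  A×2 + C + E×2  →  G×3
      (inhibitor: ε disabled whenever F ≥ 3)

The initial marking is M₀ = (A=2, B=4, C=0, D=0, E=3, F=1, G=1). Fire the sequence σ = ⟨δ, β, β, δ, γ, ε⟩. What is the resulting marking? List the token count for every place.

step 1: fire δ:  (A=2, B=4, C=0, D=0, E=3, F=1, G=1) → (A=2, B=4, C=0, D=0, E=5, F=1, G=3)
step 2: fire β:  (A=2, B=4, C=0, D=0, E=5, F=1, G=3) → (A=5, B=2, C=0, D=3, E=5, F=1, G=2)
step 3: fire β:  (A=5, B=2, C=0, D=3, E=5, F=1, G=2) → (A=8, B=0, C=0, D=6, E=5, F=1, G=1)
step 4: fire δ:  (A=8, B=0, C=0, D=6, E=5, F=1, G=1) → (A=8, B=0, C=0, D=6, E=7, F=1, G=3)
step 5: fire γ:  (A=8, B=0, C=0, D=6, E=7, F=1, G=3) → (A=8, B=0, C=2, D=6, E=10, F=1, G=0)
step 6: fire ε:  (A=8, B=0, C=2, D=6, E=10, F=1, G=0) → (A=6, B=0, C=1, D=6, E=8, F=1, G=3)

(A=6, B=0, C=1, D=6, E=8, F=1, G=3)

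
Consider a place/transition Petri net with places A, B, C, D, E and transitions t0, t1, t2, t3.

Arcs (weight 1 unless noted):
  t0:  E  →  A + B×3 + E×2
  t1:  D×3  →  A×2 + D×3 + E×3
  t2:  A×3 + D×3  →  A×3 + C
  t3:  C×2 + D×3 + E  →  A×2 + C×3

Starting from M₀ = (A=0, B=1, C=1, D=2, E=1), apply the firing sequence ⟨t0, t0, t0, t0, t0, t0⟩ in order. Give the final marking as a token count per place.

step 1: fire t0:  (A=0, B=1, C=1, D=2, E=1) → (A=1, B=4, C=1, D=2, E=2)
step 2: fire t0:  (A=1, B=4, C=1, D=2, E=2) → (A=2, B=7, C=1, D=2, E=3)
step 3: fire t0:  (A=2, B=7, C=1, D=2, E=3) → (A=3, B=10, C=1, D=2, E=4)
step 4: fire t0:  (A=3, B=10, C=1, D=2, E=4) → (A=4, B=13, C=1, D=2, E=5)
step 5: fire t0:  (A=4, B=13, C=1, D=2, E=5) → (A=5, B=16, C=1, D=2, E=6)
step 6: fire t0:  (A=5, B=16, C=1, D=2, E=6) → (A=6, B=19, C=1, D=2, E=7)

(A=6, B=19, C=1, D=2, E=7)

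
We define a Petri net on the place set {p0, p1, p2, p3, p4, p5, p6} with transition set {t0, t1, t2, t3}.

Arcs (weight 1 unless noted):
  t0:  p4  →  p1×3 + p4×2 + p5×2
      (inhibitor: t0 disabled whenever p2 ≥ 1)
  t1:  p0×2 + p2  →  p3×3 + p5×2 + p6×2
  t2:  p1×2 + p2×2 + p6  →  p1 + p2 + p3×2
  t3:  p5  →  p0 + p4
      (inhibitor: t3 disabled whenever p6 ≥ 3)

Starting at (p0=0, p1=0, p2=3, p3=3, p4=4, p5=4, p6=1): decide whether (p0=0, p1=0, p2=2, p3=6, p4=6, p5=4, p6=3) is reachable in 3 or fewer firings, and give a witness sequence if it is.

YES — reachable via ⟨t3, t3, t1⟩ (3 firings)

step 1: fire t3:  (p0=0, p1=0, p2=3, p3=3, p4=4, p5=4, p6=1) → (p0=1, p1=0, p2=3, p3=3, p4=5, p5=3, p6=1)
step 2: fire t3:  (p0=1, p1=0, p2=3, p3=3, p4=5, p5=3, p6=1) → (p0=2, p1=0, p2=3, p3=3, p4=6, p5=2, p6=1)
step 3: fire t1:  (p0=2, p1=0, p2=3, p3=3, p4=6, p5=2, p6=1) → (p0=0, p1=0, p2=2, p3=6, p4=6, p5=4, p6=3)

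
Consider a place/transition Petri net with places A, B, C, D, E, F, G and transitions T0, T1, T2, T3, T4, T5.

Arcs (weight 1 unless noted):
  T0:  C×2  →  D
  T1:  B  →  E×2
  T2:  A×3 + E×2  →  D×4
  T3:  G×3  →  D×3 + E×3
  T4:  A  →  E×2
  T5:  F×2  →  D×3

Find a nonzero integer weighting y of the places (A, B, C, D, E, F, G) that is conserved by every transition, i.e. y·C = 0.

y = (A:2, B:2, C:1, D:2, E:1, F:3, G:3)

Incidence matrix C (rows=places, cols=transitions):
       T0   T1   T2   T3   T4   T5
    A   0    0   -3    0   -1    0
    B   0   -1    0    0    0    0
    C  -2    0    0    0    0    0
    D   1    0    4    3    0    3
    E   0    2   -2    3    2    0
    F   0    0    0    0    0   -2
    G   0    0    0   -3    0    0

Candidate y = [2, 2, 1, 2, 1, 3, 3]; check y·C column-wise:
  col T0: 2·0 + 2·0 + 1·-2 + 2·1 + 1·0 + 3·0 + 3·0 = 0
  col T1: 2·0 + 2·-1 + 1·0 + 2·0 + 1·2 + 3·0 + 3·0 = 0
  col T2: 2·-3 + 2·0 + 1·0 + 2·4 + 1·-2 + 3·0 + 3·0 = 0
  col T3: 2·0 + 2·0 + 1·0 + 2·3 + 1·3 + 3·0 + 3·-3 = 0
  col T4: 2·-1 + 2·0 + 1·0 + 2·0 + 1·2 + 3·0 + 3·0 = 0
  col T5: 2·0 + 2·0 + 1·0 + 2·3 + 1·0 + 3·-2 + 3·0 = 0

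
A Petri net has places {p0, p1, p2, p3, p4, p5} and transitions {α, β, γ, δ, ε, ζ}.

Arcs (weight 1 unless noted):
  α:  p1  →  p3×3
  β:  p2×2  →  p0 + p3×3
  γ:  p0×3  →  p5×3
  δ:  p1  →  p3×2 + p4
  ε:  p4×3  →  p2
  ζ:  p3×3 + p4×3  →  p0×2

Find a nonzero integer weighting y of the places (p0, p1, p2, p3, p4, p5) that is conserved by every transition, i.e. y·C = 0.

y = (p0:3, p1:3, p2:3, p3:1, p4:1, p5:3)

Incidence matrix C (rows=places, cols=transitions):
        α    β    γ    δ    ε    ζ
   p0   0    1   -3    0    0    2
   p1  -1    0    0   -1    0    0
   p2   0   -2    0    0    1    0
   p3   3    3    0    2    0   -3
   p4   0    0    0    1   -3   -3
   p5   0    0    3    0    0    0

Candidate y = [3, 3, 3, 1, 1, 3]; check y·C column-wise:
  col α: 3·0 + 3·-1 + 3·0 + 1·3 + 1·0 + 3·0 = 0
  col β: 3·1 + 3·0 + 3·-2 + 1·3 + 1·0 + 3·0 = 0
  col γ: 3·-3 + 3·0 + 3·0 + 1·0 + 1·0 + 3·3 = 0
  col δ: 3·0 + 3·-1 + 3·0 + 1·2 + 1·1 + 3·0 = 0
  col ε: 3·0 + 3·0 + 3·1 + 1·0 + 1·-3 + 3·0 = 0
  col ζ: 3·2 + 3·0 + 3·0 + 1·-3 + 1·-3 + 3·0 = 0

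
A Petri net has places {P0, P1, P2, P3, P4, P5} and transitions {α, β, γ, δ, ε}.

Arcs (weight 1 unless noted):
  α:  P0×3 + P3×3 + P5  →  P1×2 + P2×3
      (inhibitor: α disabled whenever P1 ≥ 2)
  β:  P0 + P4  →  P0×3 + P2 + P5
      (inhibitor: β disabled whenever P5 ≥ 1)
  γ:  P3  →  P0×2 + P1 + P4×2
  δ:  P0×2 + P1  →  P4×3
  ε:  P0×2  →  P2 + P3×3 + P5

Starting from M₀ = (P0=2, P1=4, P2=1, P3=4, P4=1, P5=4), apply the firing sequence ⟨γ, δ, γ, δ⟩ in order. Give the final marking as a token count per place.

(P0=2, P1=4, P2=1, P3=2, P4=11, P5=4)

step 1: fire γ:  (P0=2, P1=4, P2=1, P3=4, P4=1, P5=4) → (P0=4, P1=5, P2=1, P3=3, P4=3, P5=4)
step 2: fire δ:  (P0=4, P1=5, P2=1, P3=3, P4=3, P5=4) → (P0=2, P1=4, P2=1, P3=3, P4=6, P5=4)
step 3: fire γ:  (P0=2, P1=4, P2=1, P3=3, P4=6, P5=4) → (P0=4, P1=5, P2=1, P3=2, P4=8, P5=4)
step 4: fire δ:  (P0=4, P1=5, P2=1, P3=2, P4=8, P5=4) → (P0=2, P1=4, P2=1, P3=2, P4=11, P5=4)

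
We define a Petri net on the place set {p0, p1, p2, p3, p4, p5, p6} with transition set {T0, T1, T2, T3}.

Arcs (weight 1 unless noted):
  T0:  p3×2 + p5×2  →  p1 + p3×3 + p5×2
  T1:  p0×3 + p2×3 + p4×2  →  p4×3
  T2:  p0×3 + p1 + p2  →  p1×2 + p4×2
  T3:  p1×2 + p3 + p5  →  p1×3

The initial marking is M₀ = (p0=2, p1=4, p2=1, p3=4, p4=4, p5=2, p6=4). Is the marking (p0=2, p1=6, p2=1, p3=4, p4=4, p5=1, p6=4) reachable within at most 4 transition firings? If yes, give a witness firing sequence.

YES — reachable via ⟨T0, T3⟩ (2 firings)

step 1: fire T0:  (p0=2, p1=4, p2=1, p3=4, p4=4, p5=2, p6=4) → (p0=2, p1=5, p2=1, p3=5, p4=4, p5=2, p6=4)
step 2: fire T3:  (p0=2, p1=5, p2=1, p3=5, p4=4, p5=2, p6=4) → (p0=2, p1=6, p2=1, p3=4, p4=4, p5=1, p6=4)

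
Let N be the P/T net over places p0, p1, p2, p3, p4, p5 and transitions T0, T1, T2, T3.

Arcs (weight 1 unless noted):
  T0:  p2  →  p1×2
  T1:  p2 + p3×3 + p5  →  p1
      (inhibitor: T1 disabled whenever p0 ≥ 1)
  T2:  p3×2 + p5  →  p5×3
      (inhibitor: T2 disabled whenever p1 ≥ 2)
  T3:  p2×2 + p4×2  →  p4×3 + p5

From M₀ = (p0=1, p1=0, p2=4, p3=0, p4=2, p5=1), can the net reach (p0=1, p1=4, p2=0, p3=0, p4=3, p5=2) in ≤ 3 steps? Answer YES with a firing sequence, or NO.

step 1: fire T0:  (p0=1, p1=0, p2=4, p3=0, p4=2, p5=1) → (p0=1, p1=2, p2=3, p3=0, p4=2, p5=1)
step 2: fire T0:  (p0=1, p1=2, p2=3, p3=0, p4=2, p5=1) → (p0=1, p1=4, p2=2, p3=0, p4=2, p5=1)
step 3: fire T3:  (p0=1, p1=4, p2=2, p3=0, p4=2, p5=1) → (p0=1, p1=4, p2=0, p3=0, p4=3, p5=2)

YES — reachable via ⟨T0, T0, T3⟩ (3 firings)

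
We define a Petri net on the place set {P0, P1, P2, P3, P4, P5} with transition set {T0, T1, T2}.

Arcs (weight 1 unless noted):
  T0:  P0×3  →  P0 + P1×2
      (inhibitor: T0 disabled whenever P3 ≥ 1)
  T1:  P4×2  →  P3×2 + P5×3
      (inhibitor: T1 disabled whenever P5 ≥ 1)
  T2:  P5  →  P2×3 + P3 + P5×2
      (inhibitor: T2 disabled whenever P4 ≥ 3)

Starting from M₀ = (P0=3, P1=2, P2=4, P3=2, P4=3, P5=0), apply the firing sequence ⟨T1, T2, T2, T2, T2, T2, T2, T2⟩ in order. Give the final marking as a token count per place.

(P0=3, P1=2, P2=25, P3=11, P4=1, P5=10)

step 1: fire T1:  (P0=3, P1=2, P2=4, P3=2, P4=3, P5=0) → (P0=3, P1=2, P2=4, P3=4, P4=1, P5=3)
step 2: fire T2:  (P0=3, P1=2, P2=4, P3=4, P4=1, P5=3) → (P0=3, P1=2, P2=7, P3=5, P4=1, P5=4)
step 3: fire T2:  (P0=3, P1=2, P2=7, P3=5, P4=1, P5=4) → (P0=3, P1=2, P2=10, P3=6, P4=1, P5=5)
step 4: fire T2:  (P0=3, P1=2, P2=10, P3=6, P4=1, P5=5) → (P0=3, P1=2, P2=13, P3=7, P4=1, P5=6)
step 5: fire T2:  (P0=3, P1=2, P2=13, P3=7, P4=1, P5=6) → (P0=3, P1=2, P2=16, P3=8, P4=1, P5=7)
step 6: fire T2:  (P0=3, P1=2, P2=16, P3=8, P4=1, P5=7) → (P0=3, P1=2, P2=19, P3=9, P4=1, P5=8)
step 7: fire T2:  (P0=3, P1=2, P2=19, P3=9, P4=1, P5=8) → (P0=3, P1=2, P2=22, P3=10, P4=1, P5=9)
step 8: fire T2:  (P0=3, P1=2, P2=22, P3=10, P4=1, P5=9) → (P0=3, P1=2, P2=25, P3=11, P4=1, P5=10)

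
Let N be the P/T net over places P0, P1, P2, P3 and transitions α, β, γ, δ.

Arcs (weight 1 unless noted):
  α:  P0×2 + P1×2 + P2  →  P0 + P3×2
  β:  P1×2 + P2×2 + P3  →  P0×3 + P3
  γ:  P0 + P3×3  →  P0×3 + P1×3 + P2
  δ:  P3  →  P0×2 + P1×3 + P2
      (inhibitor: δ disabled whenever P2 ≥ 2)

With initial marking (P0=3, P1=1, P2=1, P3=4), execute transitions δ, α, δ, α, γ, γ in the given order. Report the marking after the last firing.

(P0=9, P1=9, P2=3, P3=0)

step 1: fire δ:  (P0=3, P1=1, P2=1, P3=4) → (P0=5, P1=4, P2=2, P3=3)
step 2: fire α:  (P0=5, P1=4, P2=2, P3=3) → (P0=4, P1=2, P2=1, P3=5)
step 3: fire δ:  (P0=4, P1=2, P2=1, P3=5) → (P0=6, P1=5, P2=2, P3=4)
step 4: fire α:  (P0=6, P1=5, P2=2, P3=4) → (P0=5, P1=3, P2=1, P3=6)
step 5: fire γ:  (P0=5, P1=3, P2=1, P3=6) → (P0=7, P1=6, P2=2, P3=3)
step 6: fire γ:  (P0=7, P1=6, P2=2, P3=3) → (P0=9, P1=9, P2=3, P3=0)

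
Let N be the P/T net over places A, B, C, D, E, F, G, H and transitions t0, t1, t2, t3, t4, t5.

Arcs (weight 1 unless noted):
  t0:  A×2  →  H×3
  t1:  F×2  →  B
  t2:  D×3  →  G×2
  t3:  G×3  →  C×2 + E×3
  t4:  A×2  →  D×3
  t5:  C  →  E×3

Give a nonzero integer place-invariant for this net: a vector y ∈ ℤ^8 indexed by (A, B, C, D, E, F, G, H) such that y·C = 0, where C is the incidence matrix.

Incidence matrix C (rows=places, cols=transitions):
       t0   t1   t2   t3   t4   t5
    A  -2    0    0    0   -2    0
    B   0    1    0    0    0    0
    C   0    0    0    2    0   -1
    D   0    0   -3    0    3    0
    E   0    0    0    3    0    3
    F   0   -2    0    0    0    0
    G   0    0    2   -3    0    0
    H   3    0    0    0    0    0

Candidate y = [0, 2, 0, 0, 0, 1, 0, 0]; check y·C column-wise:
  col t0: 0·-2 + 2·0 + 1·0 + 0·3 = 0
  col t1: 2·1 + 1·-2 = 0
  col t2: 2·0 + 0·-3 + 1·0 + 0·2 = 0
  col t3: 2·0 + 0·2 + 0·3 + 1·0 + 0·-3 = 0
  col t4: 0·-2 + 2·0 + 0·3 + 1·0 = 0
  col t5: 2·0 + 0·-1 + 0·3 + 1·0 = 0

y = (A:0, B:2, C:0, D:0, E:0, F:1, G:0, H:0)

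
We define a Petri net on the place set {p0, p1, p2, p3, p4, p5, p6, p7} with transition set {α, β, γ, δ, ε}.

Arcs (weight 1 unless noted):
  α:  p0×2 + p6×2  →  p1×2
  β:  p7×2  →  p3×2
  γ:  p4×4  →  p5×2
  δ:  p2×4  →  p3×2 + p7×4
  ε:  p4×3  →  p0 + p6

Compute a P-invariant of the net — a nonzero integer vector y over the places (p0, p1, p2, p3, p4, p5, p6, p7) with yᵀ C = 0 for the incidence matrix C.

Incidence matrix C (rows=places, cols=transitions):
        α    β    γ    δ    ε
   p0  -2    0    0    0    1
   p1   2    0    0    0    0
   p2   0    0    0   -4    0
   p3   0    2    0    2    0
   p4   0    0   -4    0   -3
   p5   0    0    2    0    0
   p6  -2    0    0    0    1
   p7   0   -2    0    4    0

Candidate y = [3, 3, 0, 0, 1, 2, 0, 0]; check y·C column-wise:
  col α: 3·-2 + 3·2 + 1·0 + 2·0 + 0·-2 = 0
  col β: 3·0 + 3·0 + 0·2 + 1·0 + 2·0 + 0·-2 = 0
  col γ: 3·0 + 3·0 + 1·-4 + 2·2 = 0
  col δ: 3·0 + 3·0 + 0·-4 + 0·2 + 1·0 + 2·0 + 0·4 = 0
  col ε: 3·1 + 3·0 + 1·-3 + 2·0 + 0·1 = 0

y = (p0:3, p1:3, p2:0, p3:0, p4:1, p5:2, p6:0, p7:0)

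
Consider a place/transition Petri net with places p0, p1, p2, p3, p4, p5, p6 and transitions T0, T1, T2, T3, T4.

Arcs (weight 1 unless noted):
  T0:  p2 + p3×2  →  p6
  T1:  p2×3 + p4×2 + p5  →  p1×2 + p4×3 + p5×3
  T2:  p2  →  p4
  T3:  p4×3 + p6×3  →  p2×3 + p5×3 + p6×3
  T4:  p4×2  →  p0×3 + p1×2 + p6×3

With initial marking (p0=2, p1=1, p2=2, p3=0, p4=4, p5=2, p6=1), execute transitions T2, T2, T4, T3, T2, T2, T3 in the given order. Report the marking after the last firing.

(p0=5, p1=3, p2=4, p3=0, p4=0, p5=8, p6=4)

step 1: fire T2:  (p0=2, p1=1, p2=2, p3=0, p4=4, p5=2, p6=1) → (p0=2, p1=1, p2=1, p3=0, p4=5, p5=2, p6=1)
step 2: fire T2:  (p0=2, p1=1, p2=1, p3=0, p4=5, p5=2, p6=1) → (p0=2, p1=1, p2=0, p3=0, p4=6, p5=2, p6=1)
step 3: fire T4:  (p0=2, p1=1, p2=0, p3=0, p4=6, p5=2, p6=1) → (p0=5, p1=3, p2=0, p3=0, p4=4, p5=2, p6=4)
step 4: fire T3:  (p0=5, p1=3, p2=0, p3=0, p4=4, p5=2, p6=4) → (p0=5, p1=3, p2=3, p3=0, p4=1, p5=5, p6=4)
step 5: fire T2:  (p0=5, p1=3, p2=3, p3=0, p4=1, p5=5, p6=4) → (p0=5, p1=3, p2=2, p3=0, p4=2, p5=5, p6=4)
step 6: fire T2:  (p0=5, p1=3, p2=2, p3=0, p4=2, p5=5, p6=4) → (p0=5, p1=3, p2=1, p3=0, p4=3, p5=5, p6=4)
step 7: fire T3:  (p0=5, p1=3, p2=1, p3=0, p4=3, p5=5, p6=4) → (p0=5, p1=3, p2=4, p3=0, p4=0, p5=8, p6=4)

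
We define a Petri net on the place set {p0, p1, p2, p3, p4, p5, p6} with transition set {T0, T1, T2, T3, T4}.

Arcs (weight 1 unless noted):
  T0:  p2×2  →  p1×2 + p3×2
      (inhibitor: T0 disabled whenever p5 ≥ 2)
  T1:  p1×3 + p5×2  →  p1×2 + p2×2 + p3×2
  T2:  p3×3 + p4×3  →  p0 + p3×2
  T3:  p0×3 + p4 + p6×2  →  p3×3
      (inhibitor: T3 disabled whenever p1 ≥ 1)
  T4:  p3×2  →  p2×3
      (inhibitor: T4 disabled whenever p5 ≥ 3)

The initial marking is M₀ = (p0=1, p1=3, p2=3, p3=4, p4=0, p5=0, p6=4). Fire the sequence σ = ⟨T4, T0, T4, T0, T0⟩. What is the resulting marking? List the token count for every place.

(p0=1, p1=9, p2=3, p3=6, p4=0, p5=0, p6=4)

step 1: fire T4:  (p0=1, p1=3, p2=3, p3=4, p4=0, p5=0, p6=4) → (p0=1, p1=3, p2=6, p3=2, p4=0, p5=0, p6=4)
step 2: fire T0:  (p0=1, p1=3, p2=6, p3=2, p4=0, p5=0, p6=4) → (p0=1, p1=5, p2=4, p3=4, p4=0, p5=0, p6=4)
step 3: fire T4:  (p0=1, p1=5, p2=4, p3=4, p4=0, p5=0, p6=4) → (p0=1, p1=5, p2=7, p3=2, p4=0, p5=0, p6=4)
step 4: fire T0:  (p0=1, p1=5, p2=7, p3=2, p4=0, p5=0, p6=4) → (p0=1, p1=7, p2=5, p3=4, p4=0, p5=0, p6=4)
step 5: fire T0:  (p0=1, p1=7, p2=5, p3=4, p4=0, p5=0, p6=4) → (p0=1, p1=9, p2=3, p3=6, p4=0, p5=0, p6=4)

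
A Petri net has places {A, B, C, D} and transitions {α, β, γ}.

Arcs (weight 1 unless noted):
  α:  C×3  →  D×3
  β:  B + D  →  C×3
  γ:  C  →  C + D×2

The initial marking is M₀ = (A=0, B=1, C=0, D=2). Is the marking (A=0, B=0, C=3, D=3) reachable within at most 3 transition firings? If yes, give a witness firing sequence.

step 1: fire β:  (A=0, B=1, C=0, D=2) → (A=0, B=0, C=3, D=1)
step 2: fire γ:  (A=0, B=0, C=3, D=1) → (A=0, B=0, C=3, D=3)

YES — reachable via ⟨β, γ⟩ (2 firings)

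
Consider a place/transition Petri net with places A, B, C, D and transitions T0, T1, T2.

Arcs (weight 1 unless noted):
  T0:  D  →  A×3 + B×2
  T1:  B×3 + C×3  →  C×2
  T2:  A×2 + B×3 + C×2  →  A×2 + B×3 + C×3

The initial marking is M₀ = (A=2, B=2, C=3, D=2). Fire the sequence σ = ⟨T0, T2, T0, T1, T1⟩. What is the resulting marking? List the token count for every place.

(A=8, B=0, C=2, D=0)

step 1: fire T0:  (A=2, B=2, C=3, D=2) → (A=5, B=4, C=3, D=1)
step 2: fire T2:  (A=5, B=4, C=3, D=1) → (A=5, B=4, C=4, D=1)
step 3: fire T0:  (A=5, B=4, C=4, D=1) → (A=8, B=6, C=4, D=0)
step 4: fire T1:  (A=8, B=6, C=4, D=0) → (A=8, B=3, C=3, D=0)
step 5: fire T1:  (A=8, B=3, C=3, D=0) → (A=8, B=0, C=2, D=0)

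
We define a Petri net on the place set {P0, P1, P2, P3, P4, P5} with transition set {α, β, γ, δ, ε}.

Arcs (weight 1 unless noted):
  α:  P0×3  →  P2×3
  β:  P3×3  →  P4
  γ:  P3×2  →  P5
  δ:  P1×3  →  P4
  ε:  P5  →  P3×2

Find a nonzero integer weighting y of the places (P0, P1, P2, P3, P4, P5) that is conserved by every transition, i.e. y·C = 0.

y = (P0:1, P1:0, P2:1, P3:0, P4:0, P5:0)

Incidence matrix C (rows=places, cols=transitions):
        α    β    γ    δ    ε
   P0  -3    0    0    0    0
   P1   0    0    0   -3    0
   P2   3    0    0    0    0
   P3   0   -3   -2    0    2
   P4   0    1    0    1    0
   P5   0    0    1    0   -1

Candidate y = [1, 0, 1, 0, 0, 0]; check y·C column-wise:
  col α: 1·-3 + 1·3 = 0
  col β: 1·0 + 1·0 + 0·-3 + 0·1 = 0
  col γ: 1·0 + 1·0 + 0·-2 + 0·1 = 0
  col δ: 1·0 + 0·-3 + 1·0 + 0·1 = 0
  col ε: 1·0 + 1·0 + 0·2 + 0·-1 = 0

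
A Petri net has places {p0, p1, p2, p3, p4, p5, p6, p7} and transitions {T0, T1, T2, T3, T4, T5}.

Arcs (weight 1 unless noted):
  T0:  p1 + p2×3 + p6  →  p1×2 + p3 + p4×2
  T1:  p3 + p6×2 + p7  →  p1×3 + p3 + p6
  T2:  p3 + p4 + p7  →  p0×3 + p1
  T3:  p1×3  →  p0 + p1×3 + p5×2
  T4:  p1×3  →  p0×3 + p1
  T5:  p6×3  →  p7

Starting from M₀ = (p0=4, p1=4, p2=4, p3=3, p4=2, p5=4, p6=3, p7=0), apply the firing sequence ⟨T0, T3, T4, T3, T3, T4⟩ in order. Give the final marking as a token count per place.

(p0=13, p1=1, p2=1, p3=4, p4=4, p5=10, p6=2, p7=0)

step 1: fire T0:  (p0=4, p1=4, p2=4, p3=3, p4=2, p5=4, p6=3, p7=0) → (p0=4, p1=5, p2=1, p3=4, p4=4, p5=4, p6=2, p7=0)
step 2: fire T3:  (p0=4, p1=5, p2=1, p3=4, p4=4, p5=4, p6=2, p7=0) → (p0=5, p1=5, p2=1, p3=4, p4=4, p5=6, p6=2, p7=0)
step 3: fire T4:  (p0=5, p1=5, p2=1, p3=4, p4=4, p5=6, p6=2, p7=0) → (p0=8, p1=3, p2=1, p3=4, p4=4, p5=6, p6=2, p7=0)
step 4: fire T3:  (p0=8, p1=3, p2=1, p3=4, p4=4, p5=6, p6=2, p7=0) → (p0=9, p1=3, p2=1, p3=4, p4=4, p5=8, p6=2, p7=0)
step 5: fire T3:  (p0=9, p1=3, p2=1, p3=4, p4=4, p5=8, p6=2, p7=0) → (p0=10, p1=3, p2=1, p3=4, p4=4, p5=10, p6=2, p7=0)
step 6: fire T4:  (p0=10, p1=3, p2=1, p3=4, p4=4, p5=10, p6=2, p7=0) → (p0=13, p1=1, p2=1, p3=4, p4=4, p5=10, p6=2, p7=0)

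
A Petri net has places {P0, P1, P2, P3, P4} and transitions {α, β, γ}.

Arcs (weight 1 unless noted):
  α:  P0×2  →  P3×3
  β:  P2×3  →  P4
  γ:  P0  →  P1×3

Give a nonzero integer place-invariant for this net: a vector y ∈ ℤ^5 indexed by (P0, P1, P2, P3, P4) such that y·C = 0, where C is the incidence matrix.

y = (P0:3, P1:1, P2:0, P3:2, P4:0)

Incidence matrix C (rows=places, cols=transitions):
        α    β    γ
   P0  -2    0   -1
   P1   0    0    3
   P2   0   -3    0
   P3   3    0    0
   P4   0    1    0

Candidate y = [3, 1, 0, 2, 0]; check y·C column-wise:
  col α: 3·-2 + 1·0 + 2·3 = 0
  col β: 3·0 + 1·0 + 0·-3 + 2·0 + 0·1 = 0
  col γ: 3·-1 + 1·3 + 2·0 = 0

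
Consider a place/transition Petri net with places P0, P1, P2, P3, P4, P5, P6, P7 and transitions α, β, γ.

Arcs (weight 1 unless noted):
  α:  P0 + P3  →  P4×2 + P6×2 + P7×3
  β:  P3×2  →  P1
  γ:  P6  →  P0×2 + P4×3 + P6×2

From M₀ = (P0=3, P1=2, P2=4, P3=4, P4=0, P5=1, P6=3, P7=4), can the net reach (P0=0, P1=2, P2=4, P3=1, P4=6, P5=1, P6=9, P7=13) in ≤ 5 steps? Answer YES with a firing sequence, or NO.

step 1: fire α:  (P0=3, P1=2, P2=4, P3=4, P4=0, P5=1, P6=3, P7=4) → (P0=2, P1=2, P2=4, P3=3, P4=2, P5=1, P6=5, P7=7)
step 2: fire α:  (P0=2, P1=2, P2=4, P3=3, P4=2, P5=1, P6=5, P7=7) → (P0=1, P1=2, P2=4, P3=2, P4=4, P5=1, P6=7, P7=10)
step 3: fire α:  (P0=1, P1=2, P2=4, P3=2, P4=4, P5=1, P6=7, P7=10) → (P0=0, P1=2, P2=4, P3=1, P4=6, P5=1, P6=9, P7=13)

YES — reachable via ⟨α, α, α⟩ (3 firings)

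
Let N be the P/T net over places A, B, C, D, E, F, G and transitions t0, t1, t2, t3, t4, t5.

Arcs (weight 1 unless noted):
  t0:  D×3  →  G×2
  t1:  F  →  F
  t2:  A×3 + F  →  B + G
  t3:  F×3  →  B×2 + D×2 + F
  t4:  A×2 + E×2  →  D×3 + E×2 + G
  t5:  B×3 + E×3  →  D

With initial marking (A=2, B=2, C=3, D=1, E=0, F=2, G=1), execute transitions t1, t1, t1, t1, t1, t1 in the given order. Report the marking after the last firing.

(A=2, B=2, C=3, D=1, E=0, F=2, G=1)

step 1: fire t1:  (A=2, B=2, C=3, D=1, E=0, F=2, G=1) → (A=2, B=2, C=3, D=1, E=0, F=2, G=1)
step 2: fire t1:  (A=2, B=2, C=3, D=1, E=0, F=2, G=1) → (A=2, B=2, C=3, D=1, E=0, F=2, G=1)
step 3: fire t1:  (A=2, B=2, C=3, D=1, E=0, F=2, G=1) → (A=2, B=2, C=3, D=1, E=0, F=2, G=1)
step 4: fire t1:  (A=2, B=2, C=3, D=1, E=0, F=2, G=1) → (A=2, B=2, C=3, D=1, E=0, F=2, G=1)
step 5: fire t1:  (A=2, B=2, C=3, D=1, E=0, F=2, G=1) → (A=2, B=2, C=3, D=1, E=0, F=2, G=1)
step 6: fire t1:  (A=2, B=2, C=3, D=1, E=0, F=2, G=1) → (A=2, B=2, C=3, D=1, E=0, F=2, G=1)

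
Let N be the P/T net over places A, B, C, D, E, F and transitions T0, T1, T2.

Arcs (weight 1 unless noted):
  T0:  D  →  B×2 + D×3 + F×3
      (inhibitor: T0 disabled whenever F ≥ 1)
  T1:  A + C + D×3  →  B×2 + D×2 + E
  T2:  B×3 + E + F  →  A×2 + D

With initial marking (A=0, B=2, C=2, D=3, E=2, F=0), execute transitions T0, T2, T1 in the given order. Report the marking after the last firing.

(A=1, B=3, C=1, D=5, E=2, F=2)

step 1: fire T0:  (A=0, B=2, C=2, D=3, E=2, F=0) → (A=0, B=4, C=2, D=5, E=2, F=3)
step 2: fire T2:  (A=0, B=4, C=2, D=5, E=2, F=3) → (A=2, B=1, C=2, D=6, E=1, F=2)
step 3: fire T1:  (A=2, B=1, C=2, D=6, E=1, F=2) → (A=1, B=3, C=1, D=5, E=2, F=2)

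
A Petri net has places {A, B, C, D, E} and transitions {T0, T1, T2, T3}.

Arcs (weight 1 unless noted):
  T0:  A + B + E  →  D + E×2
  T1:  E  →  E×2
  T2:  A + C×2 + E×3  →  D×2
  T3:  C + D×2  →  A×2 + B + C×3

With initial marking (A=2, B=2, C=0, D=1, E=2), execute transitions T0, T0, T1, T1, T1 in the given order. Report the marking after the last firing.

(A=0, B=0, C=0, D=3, E=7)

step 1: fire T0:  (A=2, B=2, C=0, D=1, E=2) → (A=1, B=1, C=0, D=2, E=3)
step 2: fire T0:  (A=1, B=1, C=0, D=2, E=3) → (A=0, B=0, C=0, D=3, E=4)
step 3: fire T1:  (A=0, B=0, C=0, D=3, E=4) → (A=0, B=0, C=0, D=3, E=5)
step 4: fire T1:  (A=0, B=0, C=0, D=3, E=5) → (A=0, B=0, C=0, D=3, E=6)
step 5: fire T1:  (A=0, B=0, C=0, D=3, E=6) → (A=0, B=0, C=0, D=3, E=7)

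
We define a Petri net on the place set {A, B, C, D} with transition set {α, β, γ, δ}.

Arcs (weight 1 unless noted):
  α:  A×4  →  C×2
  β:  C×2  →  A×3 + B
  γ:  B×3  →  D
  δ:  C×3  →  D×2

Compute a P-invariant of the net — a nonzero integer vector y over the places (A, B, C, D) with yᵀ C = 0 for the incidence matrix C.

y = (A:1, B:1, C:2, D:3)

Incidence matrix C (rows=places, cols=transitions):
        α    β    γ    δ
    A  -4    3    0    0
    B   0    1   -3    0
    C   2   -2    0   -3
    D   0    0    1    2

Candidate y = [1, 1, 2, 3]; check y·C column-wise:
  col α: 1·-4 + 1·0 + 2·2 + 3·0 = 0
  col β: 1·3 + 1·1 + 2·-2 + 3·0 = 0
  col γ: 1·0 + 1·-3 + 2·0 + 3·1 = 0
  col δ: 1·0 + 1·0 + 2·-3 + 3·2 = 0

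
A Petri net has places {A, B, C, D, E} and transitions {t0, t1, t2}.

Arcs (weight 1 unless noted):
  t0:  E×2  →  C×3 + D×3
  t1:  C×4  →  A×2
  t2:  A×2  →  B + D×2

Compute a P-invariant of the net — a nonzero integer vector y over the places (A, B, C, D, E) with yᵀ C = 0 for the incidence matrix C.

y = (A:2, B:6, C:1, D:-1, E:0)

Incidence matrix C (rows=places, cols=transitions):
       t0   t1   t2
    A   0    2   -2
    B   0    0    1
    C   3   -4    0
    D   3    0    2
    E  -2    0    0

Candidate y = [2, 6, 1, -1, 0]; check y·C column-wise:
  col t0: 2·0 + 6·0 + 1·3 + -1·3 + 0·-2 = 0
  col t1: 2·2 + 6·0 + 1·-4 + -1·0 = 0
  col t2: 2·-2 + 6·1 + 1·0 + -1·2 = 0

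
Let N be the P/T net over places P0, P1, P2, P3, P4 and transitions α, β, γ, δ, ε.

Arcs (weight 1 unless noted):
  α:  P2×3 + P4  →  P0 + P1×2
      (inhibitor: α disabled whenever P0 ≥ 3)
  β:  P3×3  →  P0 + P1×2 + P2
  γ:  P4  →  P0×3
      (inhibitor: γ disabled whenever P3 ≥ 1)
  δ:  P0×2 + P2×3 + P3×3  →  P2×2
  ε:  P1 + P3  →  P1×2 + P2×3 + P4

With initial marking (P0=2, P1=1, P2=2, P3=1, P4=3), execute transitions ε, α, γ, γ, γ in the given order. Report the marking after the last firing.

step 1: fire ε:  (P0=2, P1=1, P2=2, P3=1, P4=3) → (P0=2, P1=2, P2=5, P3=0, P4=4)
step 2: fire α:  (P0=2, P1=2, P2=5, P3=0, P4=4) → (P0=3, P1=4, P2=2, P3=0, P4=3)
step 3: fire γ:  (P0=3, P1=4, P2=2, P3=0, P4=3) → (P0=6, P1=4, P2=2, P3=0, P4=2)
step 4: fire γ:  (P0=6, P1=4, P2=2, P3=0, P4=2) → (P0=9, P1=4, P2=2, P3=0, P4=1)
step 5: fire γ:  (P0=9, P1=4, P2=2, P3=0, P4=1) → (P0=12, P1=4, P2=2, P3=0, P4=0)

(P0=12, P1=4, P2=2, P3=0, P4=0)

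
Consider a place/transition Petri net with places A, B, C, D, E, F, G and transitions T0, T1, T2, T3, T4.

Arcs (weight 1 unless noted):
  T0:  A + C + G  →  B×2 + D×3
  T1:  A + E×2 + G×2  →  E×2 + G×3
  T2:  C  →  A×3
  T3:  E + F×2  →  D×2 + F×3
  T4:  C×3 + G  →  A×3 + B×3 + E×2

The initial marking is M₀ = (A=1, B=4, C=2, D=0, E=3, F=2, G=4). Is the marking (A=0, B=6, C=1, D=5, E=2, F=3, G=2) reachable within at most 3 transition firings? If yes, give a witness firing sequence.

NO — not reachable within 3 firings

depth 0: 1 marking
depth 1: 5 markings reached so far
depth 2: 12 markings reached so far
depth 3: 22 markings reached so far
target is not among the 22 markings reachable within 3 steps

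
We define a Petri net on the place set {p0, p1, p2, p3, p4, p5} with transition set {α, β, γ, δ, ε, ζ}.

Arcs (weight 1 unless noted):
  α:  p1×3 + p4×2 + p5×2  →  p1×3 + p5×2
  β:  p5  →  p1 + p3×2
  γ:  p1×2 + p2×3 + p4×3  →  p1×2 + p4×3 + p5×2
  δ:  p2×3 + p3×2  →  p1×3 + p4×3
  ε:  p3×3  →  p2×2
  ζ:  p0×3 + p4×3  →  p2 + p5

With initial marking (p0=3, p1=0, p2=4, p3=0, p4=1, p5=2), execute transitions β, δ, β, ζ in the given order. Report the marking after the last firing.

step 1: fire β:  (p0=3, p1=0, p2=4, p3=0, p4=1, p5=2) → (p0=3, p1=1, p2=4, p3=2, p4=1, p5=1)
step 2: fire δ:  (p0=3, p1=1, p2=4, p3=2, p4=1, p5=1) → (p0=3, p1=4, p2=1, p3=0, p4=4, p5=1)
step 3: fire β:  (p0=3, p1=4, p2=1, p3=0, p4=4, p5=1) → (p0=3, p1=5, p2=1, p3=2, p4=4, p5=0)
step 4: fire ζ:  (p0=3, p1=5, p2=1, p3=2, p4=4, p5=0) → (p0=0, p1=5, p2=2, p3=2, p4=1, p5=1)

(p0=0, p1=5, p2=2, p3=2, p4=1, p5=1)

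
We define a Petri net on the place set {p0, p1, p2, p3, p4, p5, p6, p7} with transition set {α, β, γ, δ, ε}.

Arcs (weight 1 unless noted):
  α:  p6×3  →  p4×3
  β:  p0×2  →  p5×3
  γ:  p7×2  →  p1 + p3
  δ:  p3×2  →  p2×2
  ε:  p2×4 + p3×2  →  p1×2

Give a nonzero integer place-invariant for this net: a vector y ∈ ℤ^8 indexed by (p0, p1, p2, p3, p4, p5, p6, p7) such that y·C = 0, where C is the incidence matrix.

Incidence matrix C (rows=places, cols=transitions):
        α    β    γ    δ    ε
   p0   0   -2    0    0    0
   p1   0    0    1    0    2
   p2   0    0    0    2   -4
   p3   0    0    1   -2   -2
   p4   3    0    0    0    0
   p5   0    3    0    0    0
   p6  -3    0    0    0    0
   p7   0    0   -2    0    0

Candidate y = [3, 0, 0, 0, 0, 2, 0, 0]; check y·C column-wise:
  col α: 3·0 + 0·3 + 2·0 + 0·-3 = 0
  col β: 3·-2 + 2·3 = 0
  col γ: 3·0 + 0·1 + 0·1 + 2·0 + 0·-2 = 0
  col δ: 3·0 + 0·2 + 0·-2 + 2·0 = 0
  col ε: 3·0 + 0·2 + 0·-4 + 0·-2 + 2·0 = 0

y = (p0:3, p1:0, p2:0, p3:0, p4:0, p5:2, p6:0, p7:0)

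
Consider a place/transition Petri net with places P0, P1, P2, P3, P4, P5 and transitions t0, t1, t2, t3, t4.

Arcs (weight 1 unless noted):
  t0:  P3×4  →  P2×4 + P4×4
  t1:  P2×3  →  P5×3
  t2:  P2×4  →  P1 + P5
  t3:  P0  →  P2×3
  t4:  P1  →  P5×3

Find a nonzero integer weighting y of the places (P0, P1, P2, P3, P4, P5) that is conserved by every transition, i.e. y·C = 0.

Incidence matrix C (rows=places, cols=transitions):
       t0   t1   t2   t3   t4
   P0   0    0    0   -1    0
   P1   0    0    1    0   -1
   P2   4   -3   -4    3    0
   P3  -4    0    0    0    0
   P4   4    0    0    0    0
   P5   0    3    1    0    3

Candidate y = [0, 0, 0, 1, 1, 0]; check y·C column-wise:
  col t0: 0·4 + 1·-4 + 1·4 = 0
  col t1: 0·-3 + 1·0 + 1·0 + 0·3 = 0
  col t2: 0·1 + 0·-4 + 1·0 + 1·0 + 0·1 = 0
  col t3: 0·-1 + 0·3 + 1·0 + 1·0 = 0
  col t4: 0·-1 + 1·0 + 1·0 + 0·3 = 0

y = (P0:0, P1:0, P2:0, P3:1, P4:1, P5:0)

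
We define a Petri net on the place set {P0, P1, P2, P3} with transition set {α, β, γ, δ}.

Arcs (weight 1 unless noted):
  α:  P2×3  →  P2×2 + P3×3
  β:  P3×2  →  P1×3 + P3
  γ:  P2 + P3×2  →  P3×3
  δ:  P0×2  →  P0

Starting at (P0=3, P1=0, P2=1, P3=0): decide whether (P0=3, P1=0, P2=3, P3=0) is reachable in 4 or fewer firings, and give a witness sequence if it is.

NO — not reachable within 4 firings

depth 0: 1 marking
depth 1: 2 markings reached so far
depth 2: 3 markings reached so far
depth 3: 3 markings reached so far
(frontier empty at depth 3; search complete)
target is not among the 3 markings reachable within 4 steps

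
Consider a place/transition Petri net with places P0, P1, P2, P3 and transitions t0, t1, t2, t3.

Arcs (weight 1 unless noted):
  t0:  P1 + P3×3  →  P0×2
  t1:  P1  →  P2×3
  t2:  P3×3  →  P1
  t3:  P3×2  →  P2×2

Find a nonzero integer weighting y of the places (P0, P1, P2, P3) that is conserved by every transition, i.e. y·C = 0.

Incidence matrix C (rows=places, cols=transitions):
       t0   t1   t2   t3
   P0   2    0    0    0
   P1  -1   -1    1    0
   P2   0    3    0    2
   P3  -3    0   -3   -2

Candidate y = [3, 3, 1, 1]; check y·C column-wise:
  col t0: 3·2 + 3·-1 + 1·0 + 1·-3 = 0
  col t1: 3·0 + 3·-1 + 1·3 + 1·0 = 0
  col t2: 3·0 + 3·1 + 1·0 + 1·-3 = 0
  col t3: 3·0 + 3·0 + 1·2 + 1·-2 = 0

y = (P0:3, P1:3, P2:1, P3:1)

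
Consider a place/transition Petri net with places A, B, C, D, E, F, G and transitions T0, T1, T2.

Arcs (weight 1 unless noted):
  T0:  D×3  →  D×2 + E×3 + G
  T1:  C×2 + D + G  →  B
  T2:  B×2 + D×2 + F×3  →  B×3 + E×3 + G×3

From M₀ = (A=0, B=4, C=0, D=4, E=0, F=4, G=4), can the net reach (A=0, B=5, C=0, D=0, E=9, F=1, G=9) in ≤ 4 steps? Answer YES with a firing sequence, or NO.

YES — reachable via ⟨T0, T0, T2⟩ (3 firings)

step 1: fire T0:  (A=0, B=4, C=0, D=4, E=0, F=4, G=4) → (A=0, B=4, C=0, D=3, E=3, F=4, G=5)
step 2: fire T0:  (A=0, B=4, C=0, D=3, E=3, F=4, G=5) → (A=0, B=4, C=0, D=2, E=6, F=4, G=6)
step 3: fire T2:  (A=0, B=4, C=0, D=2, E=6, F=4, G=6) → (A=0, B=5, C=0, D=0, E=9, F=1, G=9)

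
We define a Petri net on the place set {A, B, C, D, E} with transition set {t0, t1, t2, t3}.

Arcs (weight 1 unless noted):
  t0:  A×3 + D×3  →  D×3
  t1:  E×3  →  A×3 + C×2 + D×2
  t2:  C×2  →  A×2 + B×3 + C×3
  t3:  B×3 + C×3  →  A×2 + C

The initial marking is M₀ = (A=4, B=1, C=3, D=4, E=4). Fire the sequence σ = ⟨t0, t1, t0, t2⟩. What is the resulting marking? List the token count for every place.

(A=3, B=4, C=6, D=6, E=1)

step 1: fire t0:  (A=4, B=1, C=3, D=4, E=4) → (A=1, B=1, C=3, D=4, E=4)
step 2: fire t1:  (A=1, B=1, C=3, D=4, E=4) → (A=4, B=1, C=5, D=6, E=1)
step 3: fire t0:  (A=4, B=1, C=5, D=6, E=1) → (A=1, B=1, C=5, D=6, E=1)
step 4: fire t2:  (A=1, B=1, C=5, D=6, E=1) → (A=3, B=4, C=6, D=6, E=1)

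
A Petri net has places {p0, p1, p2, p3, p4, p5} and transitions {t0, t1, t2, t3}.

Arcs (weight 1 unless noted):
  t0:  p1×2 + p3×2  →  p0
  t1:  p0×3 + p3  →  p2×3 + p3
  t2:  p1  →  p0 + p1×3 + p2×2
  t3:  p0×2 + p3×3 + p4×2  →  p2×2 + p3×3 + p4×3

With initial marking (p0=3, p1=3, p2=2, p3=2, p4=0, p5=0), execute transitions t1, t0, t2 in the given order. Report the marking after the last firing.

(p0=2, p1=3, p2=7, p3=0, p4=0, p5=0)

step 1: fire t1:  (p0=3, p1=3, p2=2, p3=2, p4=0, p5=0) → (p0=0, p1=3, p2=5, p3=2, p4=0, p5=0)
step 2: fire t0:  (p0=0, p1=3, p2=5, p3=2, p4=0, p5=0) → (p0=1, p1=1, p2=5, p3=0, p4=0, p5=0)
step 3: fire t2:  (p0=1, p1=1, p2=5, p3=0, p4=0, p5=0) → (p0=2, p1=3, p2=7, p3=0, p4=0, p5=0)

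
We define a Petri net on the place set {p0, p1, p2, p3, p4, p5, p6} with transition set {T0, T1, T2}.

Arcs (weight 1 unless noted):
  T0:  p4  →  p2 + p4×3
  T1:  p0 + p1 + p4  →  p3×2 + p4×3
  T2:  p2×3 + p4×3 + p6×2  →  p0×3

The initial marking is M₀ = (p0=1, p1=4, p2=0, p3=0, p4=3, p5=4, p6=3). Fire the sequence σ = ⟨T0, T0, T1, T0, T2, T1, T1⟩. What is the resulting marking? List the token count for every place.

(p0=1, p1=1, p2=0, p3=6, p4=12, p5=4, p6=1)

step 1: fire T0:  (p0=1, p1=4, p2=0, p3=0, p4=3, p5=4, p6=3) → (p0=1, p1=4, p2=1, p3=0, p4=5, p5=4, p6=3)
step 2: fire T0:  (p0=1, p1=4, p2=1, p3=0, p4=5, p5=4, p6=3) → (p0=1, p1=4, p2=2, p3=0, p4=7, p5=4, p6=3)
step 3: fire T1:  (p0=1, p1=4, p2=2, p3=0, p4=7, p5=4, p6=3) → (p0=0, p1=3, p2=2, p3=2, p4=9, p5=4, p6=3)
step 4: fire T0:  (p0=0, p1=3, p2=2, p3=2, p4=9, p5=4, p6=3) → (p0=0, p1=3, p2=3, p3=2, p4=11, p5=4, p6=3)
step 5: fire T2:  (p0=0, p1=3, p2=3, p3=2, p4=11, p5=4, p6=3) → (p0=3, p1=3, p2=0, p3=2, p4=8, p5=4, p6=1)
step 6: fire T1:  (p0=3, p1=3, p2=0, p3=2, p4=8, p5=4, p6=1) → (p0=2, p1=2, p2=0, p3=4, p4=10, p5=4, p6=1)
step 7: fire T1:  (p0=2, p1=2, p2=0, p3=4, p4=10, p5=4, p6=1) → (p0=1, p1=1, p2=0, p3=6, p4=12, p5=4, p6=1)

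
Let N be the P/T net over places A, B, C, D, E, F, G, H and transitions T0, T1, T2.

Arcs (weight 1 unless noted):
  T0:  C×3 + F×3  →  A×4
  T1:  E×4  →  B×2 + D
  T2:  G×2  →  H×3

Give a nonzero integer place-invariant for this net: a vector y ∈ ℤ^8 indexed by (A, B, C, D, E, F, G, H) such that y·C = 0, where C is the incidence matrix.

y = (A:3, B:0, C:4, D:0, E:0, F:0, G:0, H:0)

Incidence matrix C (rows=places, cols=transitions):
       T0   T1   T2
    A   4    0    0
    B   0    2    0
    C  -3    0    0
    D   0    1    0
    E   0   -4    0
    F  -3    0    0
    G   0    0   -2
    H   0    0    3

Candidate y = [3, 0, 4, 0, 0, 0, 0, 0]; check y·C column-wise:
  col T0: 3·4 + 4·-3 + 0·-3 = 0
  col T1: 3·0 + 0·2 + 4·0 + 0·1 + 0·-4 = 0
  col T2: 3·0 + 4·0 + 0·-2 + 0·3 = 0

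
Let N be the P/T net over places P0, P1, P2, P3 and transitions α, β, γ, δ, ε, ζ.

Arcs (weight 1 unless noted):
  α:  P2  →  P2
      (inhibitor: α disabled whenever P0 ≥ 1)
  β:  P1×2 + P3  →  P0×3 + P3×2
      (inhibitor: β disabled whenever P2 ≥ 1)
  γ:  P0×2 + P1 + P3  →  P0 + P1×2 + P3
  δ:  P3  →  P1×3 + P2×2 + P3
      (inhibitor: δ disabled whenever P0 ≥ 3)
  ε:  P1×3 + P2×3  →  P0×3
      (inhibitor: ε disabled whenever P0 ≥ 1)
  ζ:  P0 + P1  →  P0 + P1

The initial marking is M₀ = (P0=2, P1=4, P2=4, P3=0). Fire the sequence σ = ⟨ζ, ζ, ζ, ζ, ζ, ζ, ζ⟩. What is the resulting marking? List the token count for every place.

(P0=2, P1=4, P2=4, P3=0)

step 1: fire ζ:  (P0=2, P1=4, P2=4, P3=0) → (P0=2, P1=4, P2=4, P3=0)
step 2: fire ζ:  (P0=2, P1=4, P2=4, P3=0) → (P0=2, P1=4, P2=4, P3=0)
step 3: fire ζ:  (P0=2, P1=4, P2=4, P3=0) → (P0=2, P1=4, P2=4, P3=0)
step 4: fire ζ:  (P0=2, P1=4, P2=4, P3=0) → (P0=2, P1=4, P2=4, P3=0)
step 5: fire ζ:  (P0=2, P1=4, P2=4, P3=0) → (P0=2, P1=4, P2=4, P3=0)
step 6: fire ζ:  (P0=2, P1=4, P2=4, P3=0) → (P0=2, P1=4, P2=4, P3=0)
step 7: fire ζ:  (P0=2, P1=4, P2=4, P3=0) → (P0=2, P1=4, P2=4, P3=0)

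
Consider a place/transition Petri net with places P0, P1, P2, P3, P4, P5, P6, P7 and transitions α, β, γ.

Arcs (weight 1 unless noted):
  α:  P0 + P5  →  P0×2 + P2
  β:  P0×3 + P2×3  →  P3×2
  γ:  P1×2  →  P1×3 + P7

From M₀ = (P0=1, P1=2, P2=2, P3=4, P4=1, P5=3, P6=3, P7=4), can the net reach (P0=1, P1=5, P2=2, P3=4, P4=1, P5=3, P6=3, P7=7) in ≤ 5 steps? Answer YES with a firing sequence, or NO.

YES — reachable via ⟨γ, γ, γ⟩ (3 firings)

step 1: fire γ:  (P0=1, P1=2, P2=2, P3=4, P4=1, P5=3, P6=3, P7=4) → (P0=1, P1=3, P2=2, P3=4, P4=1, P5=3, P6=3, P7=5)
step 2: fire γ:  (P0=1, P1=3, P2=2, P3=4, P4=1, P5=3, P6=3, P7=5) → (P0=1, P1=4, P2=2, P3=4, P4=1, P5=3, P6=3, P7=6)
step 3: fire γ:  (P0=1, P1=4, P2=2, P3=4, P4=1, P5=3, P6=3, P7=6) → (P0=1, P1=5, P2=2, P3=4, P4=1, P5=3, P6=3, P7=7)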